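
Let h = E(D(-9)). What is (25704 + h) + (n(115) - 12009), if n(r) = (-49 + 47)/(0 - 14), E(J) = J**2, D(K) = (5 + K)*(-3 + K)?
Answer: 111994/7 ≈ 15999.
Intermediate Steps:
D(K) = (-3 + K)*(5 + K)
n(r) = 1/7 (n(r) = -2/(-14) = -2*(-1/14) = 1/7)
h = 2304 (h = (-15 + (-9)**2 + 2*(-9))**2 = (-15 + 81 - 18)**2 = 48**2 = 2304)
(25704 + h) + (n(115) - 12009) = (25704 + 2304) + (1/7 - 12009) = 28008 - 84062/7 = 111994/7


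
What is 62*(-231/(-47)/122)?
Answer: 7161/2867 ≈ 2.4977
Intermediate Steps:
62*(-231/(-47)/122) = 62*(-231*(-1/47)*(1/122)) = 62*((231/47)*(1/122)) = 62*(231/5734) = 7161/2867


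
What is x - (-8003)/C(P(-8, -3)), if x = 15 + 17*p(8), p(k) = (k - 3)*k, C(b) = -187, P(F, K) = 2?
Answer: 121962/187 ≈ 652.20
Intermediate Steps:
p(k) = k*(-3 + k) (p(k) = (-3 + k)*k = k*(-3 + k))
x = 695 (x = 15 + 17*(8*(-3 + 8)) = 15 + 17*(8*5) = 15 + 17*40 = 15 + 680 = 695)
x - (-8003)/C(P(-8, -3)) = 695 - (-8003)/(-187) = 695 - (-8003)*(-1)/187 = 695 - 1*8003/187 = 695 - 8003/187 = 121962/187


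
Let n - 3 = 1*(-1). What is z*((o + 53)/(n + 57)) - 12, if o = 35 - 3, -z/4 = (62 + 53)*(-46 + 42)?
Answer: 155692/59 ≈ 2638.8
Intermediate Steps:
z = 1840 (z = -4*(62 + 53)*(-46 + 42) = -460*(-4) = -4*(-460) = 1840)
o = 32
n = 2 (n = 3 + 1*(-1) = 3 - 1 = 2)
z*((o + 53)/(n + 57)) - 12 = 1840*((32 + 53)/(2 + 57)) - 12 = 1840*(85/59) - 12 = 156400/59 - 12 = 155692/59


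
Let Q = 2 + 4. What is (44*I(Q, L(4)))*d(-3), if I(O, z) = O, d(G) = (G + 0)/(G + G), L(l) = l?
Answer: 132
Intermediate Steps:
Q = 6
d(G) = ½ (d(G) = G/((2*G)) = G*(1/(2*G)) = ½)
(44*I(Q, L(4)))*d(-3) = (44*6)*(½) = 264*(½) = 132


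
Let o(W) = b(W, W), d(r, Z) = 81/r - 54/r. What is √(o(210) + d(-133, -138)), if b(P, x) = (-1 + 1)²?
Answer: 3*I*√399/133 ≈ 0.45056*I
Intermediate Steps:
b(P, x) = 0 (b(P, x) = 0² = 0)
d(r, Z) = 27/r
o(W) = 0
√(o(210) + d(-133, -138)) = √(0 + 27/(-133)) = √(0 + 27*(-1/133)) = √(0 - 27/133) = √(-27/133) = 3*I*√399/133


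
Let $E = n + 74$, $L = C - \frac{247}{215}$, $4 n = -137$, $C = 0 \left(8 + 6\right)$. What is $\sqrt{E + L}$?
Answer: $\frac{\sqrt{7137355}}{430} \approx 6.213$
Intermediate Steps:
$C = 0$ ($C = 0 \cdot 14 = 0$)
$n = - \frac{137}{4}$ ($n = \frac{1}{4} \left(-137\right) = - \frac{137}{4} \approx -34.25$)
$L = - \frac{247}{215}$ ($L = 0 - \frac{247}{215} = - \frac{247}{215} \approx -1.1488$)
$E = \frac{159}{4}$ ($E = - \frac{137}{4} + 74 = \frac{159}{4} \approx 39.75$)
$\sqrt{E + L} = \sqrt{\frac{159}{4} - \frac{247}{215}} = \sqrt{\frac{33197}{860}} = \frac{\sqrt{7137355}}{430}$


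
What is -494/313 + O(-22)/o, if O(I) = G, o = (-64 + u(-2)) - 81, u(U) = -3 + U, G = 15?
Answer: -5253/3130 ≈ -1.6783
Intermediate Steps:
o = -150 (o = (-64 + (-3 - 2)) - 81 = (-64 - 5) - 81 = -69 - 81 = -150)
O(I) = 15
-494/313 + O(-22)/o = -494/313 + 15/(-150) = -494*1/313 + 15*(-1/150) = -494/313 - ⅒ = -5253/3130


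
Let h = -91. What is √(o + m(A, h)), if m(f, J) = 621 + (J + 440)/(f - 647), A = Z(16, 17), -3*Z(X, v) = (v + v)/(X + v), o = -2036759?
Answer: I*√8362713306566459/64087 ≈ 1426.9*I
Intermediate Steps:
Z(X, v) = -2*v/(3*(X + v)) (Z(X, v) = -(v + v)/(3*(X + v)) = -2*v/(3*(X + v)))
A = -34/99 (A = -2*17/(3*16 + 3*17) = -2*17/(48 + 51) = -2*17/99 = -2*17*1/99 = -34/99 ≈ -0.34343)
m(f, J) = 621 + (440 + J)/(-647 + f)
√(o + m(A, h)) = √(-2036759 + (-401347 - 91 + 621*(-34/99))/(-647 - 34/99)) = √(-2036759 + (-401347 - 91 - 2346/11)/(-64087/99)) = √(-2036759 - 99/64087*(-4418164/11)) = √(-2036759 + 39763476/64087) = √(-130490010557/64087) = I*√8362713306566459/64087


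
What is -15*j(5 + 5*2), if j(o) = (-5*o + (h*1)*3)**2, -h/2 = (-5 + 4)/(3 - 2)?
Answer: -71415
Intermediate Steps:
h = 2 (h = -2*(-5 + 4)/(3 - 2) = -(-2)/1 = -(-2) = -2*(-1) = 2)
j(o) = (6 - 5*o)**2 (j(o) = (-5*o + (2*1)*3)**2 = (-5*o + 2*3)**2 = (-5*o + 6)**2 = (6 - 5*o)**2)
-15*j(5 + 5*2) = -15*(-6 + 5*(5 + 5*2))**2 = -15*(-6 + 5*(5 + 10))**2 = -15*(-6 + 5*15)**2 = -15*(-6 + 75)**2 = -15*69**2 = -15*4761 = -71415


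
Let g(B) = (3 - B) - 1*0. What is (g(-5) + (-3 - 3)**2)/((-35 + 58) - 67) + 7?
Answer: 6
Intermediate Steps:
g(B) = 3 - B (g(B) = (3 - B) + 0 = 3 - B)
(g(-5) + (-3 - 3)**2)/((-35 + 58) - 67) + 7 = ((3 - 1*(-5)) + (-3 - 3)**2)/((-35 + 58) - 67) + 7 = ((3 + 5) + (-6)**2)/(23 - 67) + 7 = (8 + 36)/(-44) + 7 = 44*(-1/44) + 7 = -1 + 7 = 6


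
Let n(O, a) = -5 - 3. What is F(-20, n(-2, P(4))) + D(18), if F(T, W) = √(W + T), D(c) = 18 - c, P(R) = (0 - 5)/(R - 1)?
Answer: 2*I*√7 ≈ 5.2915*I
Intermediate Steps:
P(R) = -5/(-1 + R)
n(O, a) = -8
F(T, W) = √(T + W)
F(-20, n(-2, P(4))) + D(18) = √(-20 - 8) + (18 - 1*18) = √(-28) + (18 - 18) = 2*I*√7 + 0 = 2*I*√7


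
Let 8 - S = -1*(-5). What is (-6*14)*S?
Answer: -252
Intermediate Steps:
S = 3 (S = 8 - (-1)*(-5) = 8 - 1*5 = 8 - 5 = 3)
(-6*14)*S = -6*14*3 = -84*3 = -252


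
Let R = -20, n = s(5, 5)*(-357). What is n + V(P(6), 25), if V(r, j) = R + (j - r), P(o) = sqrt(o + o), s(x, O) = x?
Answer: -1780 - 2*sqrt(3) ≈ -1783.5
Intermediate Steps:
P(o) = sqrt(2)*sqrt(o) (P(o) = sqrt(2*o) = sqrt(2)*sqrt(o))
n = -1785 (n = 5*(-357) = -1785)
V(r, j) = -20 + j - r (V(r, j) = -20 + (j - r) = -20 + j - r)
n + V(P(6), 25) = -1785 + (-20 + 25 - sqrt(2)*sqrt(6)) = -1785 + (-20 + 25 - 2*sqrt(3)) = -1785 + (5 - 2*sqrt(3)) = -1780 - 2*sqrt(3)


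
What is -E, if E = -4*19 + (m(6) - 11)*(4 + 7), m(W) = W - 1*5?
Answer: 186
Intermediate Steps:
m(W) = -5 + W (m(W) = W - 5 = -5 + W)
E = -186 (E = -4*19 + ((-5 + 6) - 11)*(4 + 7) = -76 + (1 - 11)*11 = -76 - 10*11 = -76 - 110 = -186)
-E = -1*(-186) = 186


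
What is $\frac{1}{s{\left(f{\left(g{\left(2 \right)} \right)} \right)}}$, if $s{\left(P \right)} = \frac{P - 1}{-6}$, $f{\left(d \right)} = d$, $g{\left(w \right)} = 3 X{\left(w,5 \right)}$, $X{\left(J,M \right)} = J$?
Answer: $- \frac{6}{5} \approx -1.2$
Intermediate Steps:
$g{\left(w \right)} = 3 w$
$s{\left(P \right)} = \frac{1}{6} - \frac{P}{6}$ ($s{\left(P \right)} = - \frac{-1 + P}{6} = \frac{1}{6} - \frac{P}{6}$)
$\frac{1}{s{\left(f{\left(g{\left(2 \right)} \right)} \right)}} = \frac{1}{\frac{1}{6} - \frac{3 \cdot 2}{6}} = \frac{1}{\frac{1}{6} - 1} = \frac{1}{- \frac{5}{6}} = - \frac{6}{5}$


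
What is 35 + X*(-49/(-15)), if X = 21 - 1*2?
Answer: 1456/15 ≈ 97.067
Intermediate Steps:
X = 19 (X = 21 - 2 = 19)
35 + X*(-49/(-15)) = 35 + 19*(-49/(-15)) = 35 + 19*(-49*(-1/15)) = 35 + 19*(49/15) = 35 + 931/15 = 1456/15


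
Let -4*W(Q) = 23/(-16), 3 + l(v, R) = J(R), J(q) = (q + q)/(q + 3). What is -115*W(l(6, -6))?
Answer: -2645/64 ≈ -41.328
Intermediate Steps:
J(q) = 2*q/(3 + q) (J(q) = (2*q)/(3 + q) = 2*q/(3 + q))
l(v, R) = -3 + 2*R/(3 + R)
W(Q) = 23/64 (W(Q) = -23/(4*(-16)) = -23*(-1)/(4*16) = -¼*(-23/16) = 23/64)
-115*W(l(6, -6)) = -115*23/64 = -2645/64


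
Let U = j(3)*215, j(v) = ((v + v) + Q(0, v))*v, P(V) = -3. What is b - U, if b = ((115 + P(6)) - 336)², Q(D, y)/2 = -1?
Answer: 47596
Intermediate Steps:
Q(D, y) = -2 (Q(D, y) = 2*(-1) = -2)
b = 50176 (b = ((115 - 3) - 336)² = (112 - 336)² = (-224)² = 50176)
j(v) = v*(-2 + 2*v) (j(v) = ((v + v) - 2)*v = (2*v - 2)*v = (-2 + 2*v)*v = v*(-2 + 2*v))
U = 2580 (U = (2*3*(-1 + 3))*215 = (2*3*2)*215 = 12*215 = 2580)
b - U = 50176 - 1*2580 = 50176 - 2580 = 47596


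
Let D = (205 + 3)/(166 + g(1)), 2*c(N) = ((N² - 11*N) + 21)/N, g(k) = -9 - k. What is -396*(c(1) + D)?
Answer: -2706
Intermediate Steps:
c(N) = (21 + N² - 11*N)/(2*N) (c(N) = (((N² - 11*N) + 21)/N)/2 = ((21 + N² - 11*N)/N)/2 = (21 + N² - 11*N)/(2*N))
D = 4/3 (D = (205 + 3)/(166 + (-9 - 1*1)) = 208/(166 + (-9 - 1)) = 208/(166 - 10) = 208/156 = 208*(1/156) = 4/3 ≈ 1.3333)
-396*(c(1) + D) = -396*((½)*(21 + 1*(-11 + 1))/1 + 4/3) = -396*((½)*1*(21 + 1*(-10)) + 4/3) = -396*((½)*1*(21 - 10) + 4/3) = -396*((½)*1*11 + 4/3) = -396*(11/2 + 4/3) = -396*41/6 = -2706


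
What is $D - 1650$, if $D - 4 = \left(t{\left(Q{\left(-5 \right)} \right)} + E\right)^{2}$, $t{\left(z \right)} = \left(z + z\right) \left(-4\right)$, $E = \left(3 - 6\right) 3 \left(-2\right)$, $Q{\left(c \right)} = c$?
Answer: $1718$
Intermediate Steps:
$E = 18$ ($E = \left(3 - 6\right) 3 \left(-2\right) = \left(-3\right) 3 \left(-2\right) = \left(-9\right) \left(-2\right) = 18$)
$t{\left(z \right)} = - 8 z$ ($t{\left(z \right)} = 2 z \left(-4\right) = - 8 z$)
$D = 3368$ ($D = 4 + \left(\left(-8\right) \left(-5\right) + 18\right)^{2} = 4 + \left(40 + 18\right)^{2} = 4 + 58^{2} = 4 + 3364 = 3368$)
$D - 1650 = 3368 - 1650 = 1718$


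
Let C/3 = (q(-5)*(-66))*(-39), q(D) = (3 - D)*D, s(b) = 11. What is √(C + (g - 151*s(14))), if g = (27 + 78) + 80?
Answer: 6*I*√8621 ≈ 557.1*I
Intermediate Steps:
g = 185 (g = 105 + 80 = 185)
q(D) = D*(3 - D)
C = -308880 (C = 3*((-5*(3 - 1*(-5))*(-66))*(-39)) = 3*((-5*(3 + 5)*(-66))*(-39)) = 3*((-5*8*(-66))*(-39)) = 3*(-40*(-66)*(-39)) = 3*(2640*(-39)) = 3*(-102960) = -308880)
√(C + (g - 151*s(14))) = √(-308880 + (185 - 151*11)) = √(-308880 + (185 - 1661)) = √(-308880 - 1476) = √(-310356) = 6*I*√8621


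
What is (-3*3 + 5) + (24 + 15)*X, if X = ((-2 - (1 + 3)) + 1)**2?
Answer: 971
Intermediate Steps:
X = 25 (X = ((-2 - 1*4) + 1)**2 = ((-2 - 4) + 1)**2 = (-6 + 1)**2 = (-5)**2 = 25)
(-3*3 + 5) + (24 + 15)*X = (-3*3 + 5) + (24 + 15)*25 = (-9 + 5) + 39*25 = -4 + 975 = 971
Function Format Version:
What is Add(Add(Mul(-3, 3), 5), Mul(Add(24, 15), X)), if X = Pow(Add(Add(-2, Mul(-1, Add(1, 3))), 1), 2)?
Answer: 971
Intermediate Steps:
X = 25 (X = Pow(Add(Add(-2, Mul(-1, 4)), 1), 2) = Pow(Add(Add(-2, -4), 1), 2) = Pow(Add(-6, 1), 2) = Pow(-5, 2) = 25)
Add(Add(Mul(-3, 3), 5), Mul(Add(24, 15), X)) = Add(Add(Mul(-3, 3), 5), Mul(Add(24, 15), 25)) = Add(Add(-9, 5), Mul(39, 25)) = Add(-4, 975) = 971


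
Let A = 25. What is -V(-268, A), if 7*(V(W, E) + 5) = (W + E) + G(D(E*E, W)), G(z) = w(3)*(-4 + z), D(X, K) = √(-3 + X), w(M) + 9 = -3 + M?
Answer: 242/7 + 9*√622/7 ≈ 66.637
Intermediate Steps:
w(M) = -12 + M (w(M) = -9 + (-3 + M) = -12 + M)
G(z) = 36 - 9*z (G(z) = (-12 + 3)*(-4 + z) = -9*(-4 + z) = 36 - 9*z)
V(W, E) = ⅐ - 9*√(-3 + E²)/7 + E/7 + W/7 (V(W, E) = -5 + ((W + E) + (36 - 9*√(-3 + E*E)))/7 = -5 + ((E + W) + (36 - 9*√(-3 + E²)))/7 = -5 + (36 + E + W - 9*√(-3 + E²))/7 = -5 + (36/7 - 9*√(-3 + E²)/7 + E/7 + W/7) = ⅐ - 9*√(-3 + E²)/7 + E/7 + W/7)
-V(-268, A) = -(⅐ - 9*√(-3 + 25²)/7 + (⅐)*25 + (⅐)*(-268)) = -(⅐ - 9*√(-3 + 625)/7 + 25/7 - 268/7) = -(⅐ - 9*√622/7 + 25/7 - 268/7) = -(-242/7 - 9*√622/7) = 242/7 + 9*√622/7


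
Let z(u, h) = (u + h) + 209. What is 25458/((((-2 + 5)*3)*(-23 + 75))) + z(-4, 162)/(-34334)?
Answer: 36412634/669513 ≈ 54.387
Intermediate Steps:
z(u, h) = 209 + h + u (z(u, h) = (h + u) + 209 = 209 + h + u)
25458/((((-2 + 5)*3)*(-23 + 75))) + z(-4, 162)/(-34334) = 25458/((((-2 + 5)*3)*(-23 + 75))) + (209 + 162 - 4)/(-34334) = 25458/(((3*3)*52)) + 367*(-1/34334) = 25458/((9*52)) - 367/34334 = 25458/468 - 367/34334 = 25458*(1/468) - 367/34334 = 4243/78 - 367/34334 = 36412634/669513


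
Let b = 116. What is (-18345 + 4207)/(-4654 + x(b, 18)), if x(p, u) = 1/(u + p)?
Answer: 1894492/623635 ≈ 3.0378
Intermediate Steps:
x(p, u) = 1/(p + u)
(-18345 + 4207)/(-4654 + x(b, 18)) = (-18345 + 4207)/(-4654 + 1/(116 + 18)) = -14138/(-4654 + 1/134) = -14138/(-623635/134) = -14138*(-134/623635) = 1894492/623635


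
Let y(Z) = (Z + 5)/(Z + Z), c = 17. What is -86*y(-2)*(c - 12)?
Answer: 645/2 ≈ 322.50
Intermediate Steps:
y(Z) = (5 + Z)/(2*Z) (y(Z) = (5 + Z)/((2*Z)) = (5 + Z)*(1/(2*Z)) = (5 + Z)/(2*Z))
-86*y(-2)*(c - 12) = -86*(½)*(5 - 2)/(-2)*(17 - 12) = -86*(½)*(-½)*3*5 = -(-129)*5/2 = -86*(-15/4) = 645/2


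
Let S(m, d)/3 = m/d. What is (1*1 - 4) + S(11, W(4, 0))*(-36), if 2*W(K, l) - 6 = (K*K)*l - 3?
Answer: -795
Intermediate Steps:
W(K, l) = 3/2 + l*K**2/2 (W(K, l) = 3 + ((K*K)*l - 3)/2 = 3 + (K**2*l - 3)/2 = 3 + (l*K**2 - 3)/2 = 3 + (-3 + l*K**2)/2 = 3 + (-3/2 + l*K**2/2) = 3/2 + l*K**2/2)
S(m, d) = 3*m/d (S(m, d) = 3*(m/d) = 3*m/d)
(1*1 - 4) + S(11, W(4, 0))*(-36) = (1*1 - 4) + (3*11/(3/2 + (1/2)*0*4**2))*(-36) = (1 - 4) + (3*11/(3/2 + (1/2)*0*16))*(-36) = -3 + (3*11/(3/2 + 0))*(-36) = -3 + (3*11/(3/2))*(-36) = -3 + (3*11*(2/3))*(-36) = -3 + 22*(-36) = -3 - 792 = -795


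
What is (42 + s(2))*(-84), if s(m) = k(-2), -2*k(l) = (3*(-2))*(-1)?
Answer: -3276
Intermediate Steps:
k(l) = -3 (k(l) = -3*(-2)*(-1)/2 = -(-3)*(-1) = -1/2*6 = -3)
s(m) = -3
(42 + s(2))*(-84) = (42 - 3)*(-84) = 39*(-84) = -3276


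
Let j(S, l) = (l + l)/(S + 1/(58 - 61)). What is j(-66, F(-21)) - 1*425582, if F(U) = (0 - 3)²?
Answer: -84690872/199 ≈ -4.2558e+5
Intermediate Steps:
F(U) = 9 (F(U) = (-3)² = 9)
j(S, l) = 2*l/(-⅓ + S) (j(S, l) = (2*l)/(S + 1/(-3)) = (2*l)/(S - ⅓) = (2*l)/(-⅓ + S) = 2*l/(-⅓ + S))
j(-66, F(-21)) - 1*425582 = 6*9/(-1 + 3*(-66)) - 1*425582 = 6*9/(-1 - 198) - 425582 = 6*9/(-199) - 425582 = 6*9*(-1/199) - 425582 = -54/199 - 425582 = -84690872/199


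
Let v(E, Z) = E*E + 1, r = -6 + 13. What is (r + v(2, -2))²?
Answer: 144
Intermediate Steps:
r = 7
v(E, Z) = 1 + E² (v(E, Z) = E² + 1 = 1 + E²)
(r + v(2, -2))² = (7 + (1 + 2²))² = (7 + (1 + 4))² = (7 + 5)² = 12² = 144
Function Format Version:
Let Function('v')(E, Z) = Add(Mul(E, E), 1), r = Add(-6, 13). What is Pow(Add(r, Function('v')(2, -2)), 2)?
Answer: 144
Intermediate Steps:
r = 7
Function('v')(E, Z) = Add(1, Pow(E, 2)) (Function('v')(E, Z) = Add(Pow(E, 2), 1) = Add(1, Pow(E, 2)))
Pow(Add(r, Function('v')(2, -2)), 2) = Pow(Add(7, Add(1, Pow(2, 2))), 2) = Pow(Add(7, Add(1, 4)), 2) = Pow(Add(7, 5), 2) = Pow(12, 2) = 144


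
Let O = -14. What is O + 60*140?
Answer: 8386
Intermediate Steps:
O + 60*140 = -14 + 60*140 = -14 + 8400 = 8386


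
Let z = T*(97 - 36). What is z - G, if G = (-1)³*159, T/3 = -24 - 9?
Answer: -5880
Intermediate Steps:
T = -99 (T = 3*(-24 - 9) = 3*(-33) = -99)
G = -159 (G = -1*159 = -159)
z = -6039 (z = -99*(97 - 36) = -99*61 = -6039)
z - G = -6039 - 1*(-159) = -6039 + 159 = -5880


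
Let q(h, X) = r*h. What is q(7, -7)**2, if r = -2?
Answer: 196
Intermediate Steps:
q(h, X) = -2*h
q(7, -7)**2 = (-2*7)**2 = (-14)**2 = 196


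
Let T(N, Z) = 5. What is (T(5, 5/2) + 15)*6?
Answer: 120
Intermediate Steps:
(T(5, 5/2) + 15)*6 = (5 + 15)*6 = 20*6 = 120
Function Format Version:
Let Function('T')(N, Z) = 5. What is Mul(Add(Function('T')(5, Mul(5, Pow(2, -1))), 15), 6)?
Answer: 120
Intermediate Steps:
Mul(Add(Function('T')(5, Mul(5, Pow(2, -1))), 15), 6) = Mul(Add(5, 15), 6) = Mul(20, 6) = 120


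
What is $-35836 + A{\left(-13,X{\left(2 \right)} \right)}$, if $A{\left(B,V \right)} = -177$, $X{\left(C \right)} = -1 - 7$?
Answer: $-36013$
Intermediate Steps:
$X{\left(C \right)} = -8$
$-35836 + A{\left(-13,X{\left(2 \right)} \right)} = -35836 - 177 = -36013$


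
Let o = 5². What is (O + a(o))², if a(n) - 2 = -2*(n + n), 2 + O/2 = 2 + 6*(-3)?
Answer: 17956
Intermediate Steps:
O = -36 (O = -4 + 2*(2 + 6*(-3)) = -4 + 2*(2 - 18) = -4 + 2*(-16) = -4 - 32 = -36)
o = 25
a(n) = 2 - 4*n (a(n) = 2 - 2*(n + n) = 2 - 4*n)
(O + a(o))² = (-36 + (2 - 4*25))² = (-36 + (2 - 100))² = (-36 - 98)² = (-134)² = 17956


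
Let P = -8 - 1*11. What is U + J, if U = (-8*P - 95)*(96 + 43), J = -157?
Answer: 7766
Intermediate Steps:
P = -19 (P = -8 - 11 = -19)
U = 7923 (U = (-8*(-19) - 95)*(96 + 43) = (152 - 95)*139 = 57*139 = 7923)
U + J = 7923 - 157 = 7766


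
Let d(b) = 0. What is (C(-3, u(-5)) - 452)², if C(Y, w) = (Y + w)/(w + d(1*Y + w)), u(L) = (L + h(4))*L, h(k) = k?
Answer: 5098564/25 ≈ 2.0394e+5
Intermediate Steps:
u(L) = L*(4 + L) (u(L) = (L + 4)*L = (4 + L)*L = L*(4 + L))
C(Y, w) = (Y + w)/w (C(Y, w) = (Y + w)/(w + 0) = (Y + w)/w)
(C(-3, u(-5)) - 452)² = ((-3 - 5*(4 - 5))/((-5*(4 - 5))) - 452)² = ((-3 - 5*(-1))/((-5*(-1))) - 452)² = ((-3 + 5)/5 - 452)² = ((⅕)*2 - 452)² = (⅖ - 452)² = (-2258/5)² = 5098564/25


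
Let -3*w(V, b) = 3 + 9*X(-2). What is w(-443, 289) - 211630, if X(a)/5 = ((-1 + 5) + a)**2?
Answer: -211691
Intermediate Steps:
X(a) = 5*(4 + a)**2 (X(a) = 5*((-1 + 5) + a)**2 = 5*(4 + a)**2)
w(V, b) = -61 (w(V, b) = -(3 + 9*(5*(4 - 2)**2))/3 = -(3 + 9*(5*2**2))/3 = -(3 + 9*(5*4))/3 = -(3 + 9*20)/3 = -(3 + 180)/3 = -1/3*183 = -61)
w(-443, 289) - 211630 = -61 - 211630 = -211691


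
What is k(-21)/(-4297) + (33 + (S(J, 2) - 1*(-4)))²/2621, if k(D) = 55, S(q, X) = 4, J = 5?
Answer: 7079102/11262437 ≈ 0.62856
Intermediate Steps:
k(-21)/(-4297) + (33 + (S(J, 2) - 1*(-4)))²/2621 = 55/(-4297) + (33 + (4 - 1*(-4)))²/2621 = 55*(-1/4297) + (33 + (4 + 4))²*(1/2621) = -55/4297 + (33 + 8)²*(1/2621) = -55/4297 + 41²*(1/2621) = -55/4297 + 1681*(1/2621) = -55/4297 + 1681/2621 = 7079102/11262437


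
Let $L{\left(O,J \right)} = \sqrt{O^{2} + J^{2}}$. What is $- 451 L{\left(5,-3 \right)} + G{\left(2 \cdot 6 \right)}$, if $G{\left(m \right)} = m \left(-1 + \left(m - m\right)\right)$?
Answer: $-12 - 451 \sqrt{34} \approx -2641.8$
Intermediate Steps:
$L{\left(O,J \right)} = \sqrt{J^{2} + O^{2}}$
$G{\left(m \right)} = - m$ ($G{\left(m \right)} = m \left(-1 + 0\right) = m \left(-1\right) = - m$)
$- 451 L{\left(5,-3 \right)} + G{\left(2 \cdot 6 \right)} = - 451 \sqrt{\left(-3\right)^{2} + 5^{2}} - 2 \cdot 6 = - 451 \sqrt{9 + 25} - 12 = - 451 \sqrt{34} - 12 = -12 - 451 \sqrt{34}$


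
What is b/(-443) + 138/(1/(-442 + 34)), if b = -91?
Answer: -24942581/443 ≈ -56304.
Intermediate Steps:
b/(-443) + 138/(1/(-442 + 34)) = -91/(-443) + 138/(1/(-442 + 34)) = -91*(-1/443) + 138/(1/(-408)) = 91/443 + 138/(-1/408) = 91/443 + 138*(-408) = 91/443 - 56304 = -24942581/443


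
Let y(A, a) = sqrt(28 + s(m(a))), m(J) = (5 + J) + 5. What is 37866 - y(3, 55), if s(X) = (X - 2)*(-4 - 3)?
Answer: 37866 - I*sqrt(413) ≈ 37866.0 - 20.322*I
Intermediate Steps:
m(J) = 10 + J
s(X) = 14 - 7*X (s(X) = (-2 + X)*(-7) = 14 - 7*X)
y(A, a) = sqrt(-28 - 7*a) (y(A, a) = sqrt(28 + (14 - 7*(10 + a))) = sqrt(28 + (14 + (-70 - 7*a))) = sqrt(28 + (-56 - 7*a)) = sqrt(-28 - 7*a))
37866 - y(3, 55) = 37866 - sqrt(-28 - 7*55) = 37866 - sqrt(-28 - 385) = 37866 - sqrt(-413) = 37866 - I*sqrt(413)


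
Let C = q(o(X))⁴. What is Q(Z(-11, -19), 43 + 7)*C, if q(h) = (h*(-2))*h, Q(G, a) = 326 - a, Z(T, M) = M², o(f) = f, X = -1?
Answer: 4416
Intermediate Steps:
q(h) = -2*h² (q(h) = (-2*h)*h = -2*h²)
C = 16 (C = (-2*(-1)²)⁴ = (-2*1)⁴ = (-2)⁴ = 16)
Q(Z(-11, -19), 43 + 7)*C = (326 - (43 + 7))*16 = (326 - 1*50)*16 = (326 - 50)*16 = 276*16 = 4416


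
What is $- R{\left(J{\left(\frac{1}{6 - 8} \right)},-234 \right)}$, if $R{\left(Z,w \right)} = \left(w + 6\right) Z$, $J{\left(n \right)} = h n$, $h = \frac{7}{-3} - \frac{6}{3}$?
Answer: $494$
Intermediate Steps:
$h = - \frac{13}{3}$ ($h = 7 \left(- \frac{1}{3}\right) - 2 = - \frac{7}{3} - 2 = - \frac{13}{3} \approx -4.3333$)
$J{\left(n \right)} = - \frac{13 n}{3}$
$R{\left(Z,w \right)} = Z \left(6 + w\right)$ ($R{\left(Z,w \right)} = \left(6 + w\right) Z = Z \left(6 + w\right)$)
$- R{\left(J{\left(\frac{1}{6 - 8} \right)},-234 \right)} = - - \frac{13}{3 \left(6 - 8\right)} \left(6 - 234\right) = - - \frac{13}{3 \left(-2\right)} \left(-228\right) = - \left(- \frac{13}{3}\right) \left(- \frac{1}{2}\right) \left(-228\right) = - \frac{13 \left(-228\right)}{6} = \left(-1\right) \left(-494\right) = 494$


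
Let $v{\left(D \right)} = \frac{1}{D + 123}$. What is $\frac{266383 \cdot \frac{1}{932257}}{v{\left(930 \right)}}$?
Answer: $\frac{280501299}{932257} \approx 300.88$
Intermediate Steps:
$v{\left(D \right)} = \frac{1}{123 + D}$
$\frac{266383 \cdot \frac{1}{932257}}{v{\left(930 \right)}} = \frac{266383 \cdot \frac{1}{932257}}{\frac{1}{123 + 930}} = \frac{266383 \cdot \frac{1}{932257}}{\frac{1}{1053}} = \frac{266383 \frac{1}{\frac{1}{1053}}}{932257} = \frac{266383}{932257} \cdot 1053 = \frac{280501299}{932257}$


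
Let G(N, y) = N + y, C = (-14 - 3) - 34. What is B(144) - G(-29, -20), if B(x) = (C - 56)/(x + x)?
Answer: 14005/288 ≈ 48.628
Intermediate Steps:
C = -51 (C = -17 - 34 = -51)
B(x) = -107/(2*x) (B(x) = (-51 - 56)/(x + x) = -107*1/(2*x) = -107/(2*x))
B(144) - G(-29, -20) = -107/2/144 - (-29 - 20) = -107/2*1/144 - 1*(-49) = -107/288 + 49 = 14005/288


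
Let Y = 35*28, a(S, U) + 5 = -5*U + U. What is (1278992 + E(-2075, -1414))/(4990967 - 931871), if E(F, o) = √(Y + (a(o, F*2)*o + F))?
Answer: 159874/507387 + 5*I*√938657/4059096 ≈ 0.31509 + 0.0011934*I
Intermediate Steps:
a(S, U) = -5 - 4*U (a(S, U) = -5 + (-5*U + U) = -5 - 4*U)
Y = 980
E(F, o) = √(980 + F + o*(-5 - 8*F)) (E(F, o) = √(980 + ((-5 - 4*F*2)*o + F)) = √(980 + ((-5 - 8*F)*o + F)) = √(980 + (o*(-5 - 8*F) + F)) = √(980 + (F + o*(-5 - 8*F))) = √(980 + F + o*(-5 - 8*F)))
(1278992 + E(-2075, -1414))/(4990967 - 931871) = (1278992 + √(980 - 2075 - 1*(-1414)*(5 + 8*(-2075))))/(4990967 - 931871) = (1278992 + √(980 - 2075 - 1*(-1414)*(5 - 16600)))/4059096 = (1278992 + √(980 - 2075 - 1*(-1414)*(-16595)))*(1/4059096) = (1278992 + √(980 - 2075 - 23465330))*(1/4059096) = (1278992 + √(-23466425))*(1/4059096) = (1278992 + 5*I*√938657)*(1/4059096) = 159874/507387 + 5*I*√938657/4059096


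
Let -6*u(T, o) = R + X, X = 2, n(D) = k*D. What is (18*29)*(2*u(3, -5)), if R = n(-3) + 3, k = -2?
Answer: -1914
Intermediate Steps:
n(D) = -2*D
R = 9 (R = -2*(-3) + 3 = 6 + 3 = 9)
u(T, o) = -11/6 (u(T, o) = -(9 + 2)/6 = -⅙*11 = -11/6)
(18*29)*(2*u(3, -5)) = (18*29)*(2*(-11/6)) = 522*(-11/3) = -1914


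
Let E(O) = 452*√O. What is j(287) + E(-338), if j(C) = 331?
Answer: 331 + 5876*I*√2 ≈ 331.0 + 8309.9*I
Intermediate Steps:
j(287) + E(-338) = 331 + 452*√(-338) = 331 + 452*(13*I*√2) = 331 + 5876*I*√2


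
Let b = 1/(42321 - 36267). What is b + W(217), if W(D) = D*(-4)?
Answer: -5254871/6054 ≈ -868.00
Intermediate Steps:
W(D) = -4*D
b = 1/6054 ≈ 0.00016518
b + W(217) = 1/6054 - 4*217 = 1/6054 - 868 = -5254871/6054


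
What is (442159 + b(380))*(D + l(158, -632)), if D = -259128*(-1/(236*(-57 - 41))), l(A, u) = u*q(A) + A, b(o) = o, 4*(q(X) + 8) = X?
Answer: -428510071161/49 ≈ -8.7451e+9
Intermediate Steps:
q(X) = -8 + X/4
l(A, u) = A + u*(-8 + A/4) (l(A, u) = u*(-8 + A/4) + A = A + u*(-8 + A/4))
D = -549/49 (D = -259128/((-98*(-236))) = -259128/23128 = -259128*1/23128 = -549/49 ≈ -11.204)
(442159 + b(380))*(D + l(158, -632)) = (442159 + 380)*(-549/49 + (158 + (¼)*(-632)*(-32 + 158))) = 442539*(-549/49 + (158 + (¼)*(-632)*126)) = 442539*(-549/49 + (158 - 19908)) = 442539*(-549/49 - 19750) = 442539*(-968299/49) = -428510071161/49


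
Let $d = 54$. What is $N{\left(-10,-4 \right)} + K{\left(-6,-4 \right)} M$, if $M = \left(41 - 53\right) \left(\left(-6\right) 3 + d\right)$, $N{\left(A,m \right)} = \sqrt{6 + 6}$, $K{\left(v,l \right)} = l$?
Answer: $1728 + 2 \sqrt{3} \approx 1731.5$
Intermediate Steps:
$N{\left(A,m \right)} = 2 \sqrt{3}$ ($N{\left(A,m \right)} = \sqrt{12} = 2 \sqrt{3}$)
$M = -432$ ($M = \left(41 - 53\right) \left(\left(-6\right) 3 + 54\right) = - 12 \left(-18 + 54\right) = \left(-12\right) 36 = -432$)
$N{\left(-10,-4 \right)} + K{\left(-6,-4 \right)} M = 2 \sqrt{3} - -1728 = 2 \sqrt{3} + 1728 = 1728 + 2 \sqrt{3}$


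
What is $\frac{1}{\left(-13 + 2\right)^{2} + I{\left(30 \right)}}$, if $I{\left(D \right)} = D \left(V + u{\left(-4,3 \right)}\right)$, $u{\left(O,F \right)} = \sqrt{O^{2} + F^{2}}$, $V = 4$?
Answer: $\frac{1}{391} \approx 0.0025575$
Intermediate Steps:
$u{\left(O,F \right)} = \sqrt{F^{2} + O^{2}}$
$I{\left(D \right)} = 9 D$ ($I{\left(D \right)} = D \left(4 + \sqrt{3^{2} + \left(-4\right)^{2}}\right) = D \left(4 + \sqrt{9 + 16}\right) = D \left(4 + \sqrt{25}\right) = D \left(4 + 5\right) = D 9 = 9 D$)
$\frac{1}{\left(-13 + 2\right)^{2} + I{\left(30 \right)}} = \frac{1}{\left(-13 + 2\right)^{2} + 9 \cdot 30} = \frac{1}{\left(-11\right)^{2} + 270} = \frac{1}{121 + 270} = \frac{1}{391}$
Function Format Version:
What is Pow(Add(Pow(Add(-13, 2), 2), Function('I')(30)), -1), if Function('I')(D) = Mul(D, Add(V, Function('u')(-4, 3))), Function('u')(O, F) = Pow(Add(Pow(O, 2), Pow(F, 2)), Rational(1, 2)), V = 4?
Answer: Rational(1, 391) ≈ 0.0025575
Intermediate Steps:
Function('u')(O, F) = Pow(Add(Pow(F, 2), Pow(O, 2)), Rational(1, 2))
Function('I')(D) = Mul(9, D) (Function('I')(D) = Mul(D, Add(4, Pow(Add(Pow(3, 2), Pow(-4, 2)), Rational(1, 2)))) = Mul(D, Add(4, Pow(Add(9, 16), Rational(1, 2)))) = Mul(D, Add(4, Pow(25, Rational(1, 2)))) = Mul(D, Add(4, 5)) = Mul(D, 9) = Mul(9, D))
Pow(Add(Pow(Add(-13, 2), 2), Function('I')(30)), -1) = Pow(Add(Pow(Add(-13, 2), 2), Mul(9, 30)), -1) = Pow(Add(Pow(-11, 2), 270), -1) = Pow(Add(121, 270), -1) = Pow(391, -1) = Rational(1, 391)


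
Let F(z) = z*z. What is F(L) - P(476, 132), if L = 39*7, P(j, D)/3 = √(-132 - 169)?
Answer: 74529 - 3*I*√301 ≈ 74529.0 - 52.048*I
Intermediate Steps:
P(j, D) = 3*I*√301 (P(j, D) = 3*√(-132 - 169) = 3*√(-301) = 3*(I*√301) = 3*I*√301)
L = 273
F(z) = z²
F(L) - P(476, 132) = 273² - 3*I*√301 = 74529 - 3*I*√301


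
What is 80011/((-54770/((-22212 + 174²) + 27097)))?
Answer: -2813266771/54770 ≈ -51365.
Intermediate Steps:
80011/((-54770/((-22212 + 174²) + 27097))) = 80011/((-54770/((-22212 + 30276) + 27097))) = 80011/((-54770/(8064 + 27097))) = 80011/((-54770/35161)) = 80011/((-54770*1/35161)) = 80011/(-54770/35161) = 80011*(-35161/54770) = -2813266771/54770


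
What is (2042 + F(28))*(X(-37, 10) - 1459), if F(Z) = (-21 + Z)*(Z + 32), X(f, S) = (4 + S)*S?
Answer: -3247378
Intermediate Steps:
X(f, S) = S*(4 + S)
F(Z) = (-21 + Z)*(32 + Z)
(2042 + F(28))*(X(-37, 10) - 1459) = (2042 + (-672 + 28² + 11*28))*(10*(4 + 10) - 1459) = (2042 + (-672 + 784 + 308))*(10*14 - 1459) = (2042 + 420)*(140 - 1459) = 2462*(-1319) = -3247378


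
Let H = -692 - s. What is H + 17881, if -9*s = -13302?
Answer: 15711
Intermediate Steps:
s = 1478 (s = -⅑*(-13302) = 1478)
H = -2170 (H = -692 - 1*1478 = -692 - 1478 = -2170)
H + 17881 = -2170 + 17881 = 15711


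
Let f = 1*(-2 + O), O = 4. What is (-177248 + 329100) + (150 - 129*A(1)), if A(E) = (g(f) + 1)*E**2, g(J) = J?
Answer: 151615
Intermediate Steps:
f = 2 (f = 1*(-2 + 4) = 1*2 = 2)
A(E) = 3*E**2 (A(E) = (2 + 1)*E**2 = 3*E**2)
(-177248 + 329100) + (150 - 129*A(1)) = (-177248 + 329100) + (150 - 387*1**2) = 151852 + (150 - 387) = 151852 - 237 = 151615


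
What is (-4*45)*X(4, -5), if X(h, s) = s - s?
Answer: 0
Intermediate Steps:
X(h, s) = 0
(-4*45)*X(4, -5) = -4*45*0 = -180*0 = 0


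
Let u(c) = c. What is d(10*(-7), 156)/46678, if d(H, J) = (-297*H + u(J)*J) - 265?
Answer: 44861/46678 ≈ 0.96107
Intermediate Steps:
d(H, J) = -265 + J**2 - 297*H (d(H, J) = (-297*H + J*J) - 265 = (-297*H + J**2) - 265 = (J**2 - 297*H) - 265 = -265 + J**2 - 297*H)
d(10*(-7), 156)/46678 = (-265 + 156**2 - 2970*(-7))/46678 = (-265 + 24336 - 297*(-70))*(1/46678) = (-265 + 24336 + 20790)*(1/46678) = 44861*(1/46678) = 44861/46678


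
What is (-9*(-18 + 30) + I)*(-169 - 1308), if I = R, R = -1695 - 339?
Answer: 3163734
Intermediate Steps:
R = -2034
I = -2034
(-9*(-18 + 30) + I)*(-169 - 1308) = (-9*(-18 + 30) - 2034)*(-169 - 1308) = (-9*12 - 2034)*(-1477) = (-108 - 2034)*(-1477) = -2142*(-1477) = 3163734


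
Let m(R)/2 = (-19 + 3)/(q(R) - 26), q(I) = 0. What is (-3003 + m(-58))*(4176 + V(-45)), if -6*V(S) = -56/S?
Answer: -1692193372/135 ≈ -1.2535e+7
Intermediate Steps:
V(S) = 28/(3*S) (V(S) = -(-28)/(3*S) = 28/(3*S))
m(R) = 16/13 (m(R) = 2*((-19 + 3)/(0 - 26)) = 2*(-16/(-26)) = 2*(-16*(-1/26)) = 2*(8/13) = 16/13)
(-3003 + m(-58))*(4176 + V(-45)) = (-3003 + 16/13)*(4176 + (28/3)/(-45)) = -39023*(4176 + (28/3)*(-1/45))/13 = -39023*(4176 - 28/135)/13 = -39023/13*563732/135 = -1692193372/135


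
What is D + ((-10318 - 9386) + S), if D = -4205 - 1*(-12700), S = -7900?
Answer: -19109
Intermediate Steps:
D = 8495 (D = -4205 + 12700 = 8495)
D + ((-10318 - 9386) + S) = 8495 + ((-10318 - 9386) - 7900) = 8495 + (-19704 - 7900) = 8495 - 27604 = -19109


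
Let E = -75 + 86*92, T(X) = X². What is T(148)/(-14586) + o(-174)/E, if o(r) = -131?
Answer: -5105071/3362073 ≈ -1.5184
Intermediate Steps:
E = 7837 (E = -75 + 7912 = 7837)
T(148)/(-14586) + o(-174)/E = 148²/(-14586) - 131/7837 = 21904*(-1/14586) - 131*1/7837 = -10952/7293 - 131/7837 = -5105071/3362073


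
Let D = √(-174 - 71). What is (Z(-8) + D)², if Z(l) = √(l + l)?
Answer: -261 - 56*√5 ≈ -386.22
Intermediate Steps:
Z(l) = √2*√l (Z(l) = √(2*l) = √2*√l)
D = 7*I*√5 (D = √(-245) = 7*I*√5 ≈ 15.652*I)
(Z(-8) + D)² = (√2*√(-8) + 7*I*√5)² = (√2*(2*I*√2) + 7*I*√5)² = (4*I + 7*I*√5)²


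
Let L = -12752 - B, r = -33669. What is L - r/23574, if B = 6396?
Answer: -150453761/7858 ≈ -19147.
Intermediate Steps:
L = -19148 (L = -12752 - 1*6396 = -12752 - 6396 = -19148)
L - r/23574 = -19148 - (-33669)/23574 = -19148 - 1*(-11223/7858) = -19148 + 11223/7858 = -150453761/7858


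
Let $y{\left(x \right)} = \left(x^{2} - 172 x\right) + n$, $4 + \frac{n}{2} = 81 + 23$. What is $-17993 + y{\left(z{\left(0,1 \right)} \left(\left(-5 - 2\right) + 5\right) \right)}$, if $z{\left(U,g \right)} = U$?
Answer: $-17793$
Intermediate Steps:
$n = 200$ ($n = -8 + 2 \left(81 + 23\right) = -8 + 2 \cdot 104 = -8 + 208 = 200$)
$y{\left(x \right)} = 200 + x^{2} - 172 x$ ($y{\left(x \right)} = \left(x^{2} - 172 x\right) + 200 = 200 + x^{2} - 172 x$)
$-17993 + y{\left(z{\left(0,1 \right)} \left(\left(-5 - 2\right) + 5\right) \right)} = -17993 + \left(200 + \left(0 \left(\left(-5 - 2\right) + 5\right)\right)^{2} - 172 \cdot 0 \left(\left(-5 - 2\right) + 5\right)\right) = -17993 + \left(200 + \left(0 \left(-7 + 5\right)\right)^{2} - 172 \cdot 0 \left(-7 + 5\right)\right) = -17993 + \left(200 + \left(0 \left(-2\right)\right)^{2} - 172 \cdot 0 \left(-2\right)\right) = -17993 + \left(200 + 0^{2} - 0\right) = -17993 + \left(200 + 0 + 0\right) = -17993 + 200 = -17793$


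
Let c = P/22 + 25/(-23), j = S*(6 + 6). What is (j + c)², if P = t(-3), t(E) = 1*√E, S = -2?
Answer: 161136049/256036 - 577*I*√3/253 ≈ 629.35 - 3.9502*I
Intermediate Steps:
t(E) = √E
P = I*√3 (P = √(-3) = I*√3 ≈ 1.732*I)
j = -24 (j = -2*(6 + 6) = -2*12 = -24)
c = -25/23 + I*√3/22 (c = (I*√3)/22 + 25/(-23) = (I*√3)*(1/22) + 25*(-1/23) = I*√3/22 - 25/23 = -25/23 + I*√3/22 ≈ -1.087 + 0.07873*I)
(j + c)² = (-24 + (-25/23 + I*√3/22))² = (-577/23 + I*√3/22)²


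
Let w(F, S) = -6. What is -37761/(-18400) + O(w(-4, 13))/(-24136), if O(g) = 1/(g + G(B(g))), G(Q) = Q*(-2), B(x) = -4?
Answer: 113923787/55512800 ≈ 2.0522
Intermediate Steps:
G(Q) = -2*Q
O(g) = 1/(8 + g) (O(g) = 1/(g - 2*(-4)) = 1/(g + 8) = 1/(8 + g))
-37761/(-18400) + O(w(-4, 13))/(-24136) = -37761/(-18400) + 1/((8 - 6)*(-24136)) = -37761*(-1/18400) - 1/24136/2 = 37761/18400 + (½)*(-1/24136) = 37761/18400 - 1/48272 = 113923787/55512800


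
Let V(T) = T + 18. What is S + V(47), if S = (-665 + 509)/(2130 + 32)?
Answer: 70187/1081 ≈ 64.928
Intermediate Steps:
S = -78/1081 (S = -156/2162 = -156*1/2162 = -78/1081 ≈ -0.072155)
V(T) = 18 + T
S + V(47) = -78/1081 + (18 + 47) = -78/1081 + 65 = 70187/1081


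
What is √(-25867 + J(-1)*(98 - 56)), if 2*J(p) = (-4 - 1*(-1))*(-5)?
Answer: 4*I*√1597 ≈ 159.85*I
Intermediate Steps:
J(p) = 15/2 (J(p) = ((-4 - 1*(-1))*(-5))/2 = ((-4 + 1)*(-5))/2 = (-3*(-5))/2 = (½)*15 = 15/2)
√(-25867 + J(-1)*(98 - 56)) = √(-25867 + 15*(98 - 56)/2) = √(-25867 + (15/2)*42) = √(-25867 + 315) = √(-25552) = 4*I*√1597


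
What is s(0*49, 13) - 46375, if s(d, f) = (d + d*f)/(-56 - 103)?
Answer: -46375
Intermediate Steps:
s(d, f) = -d/159 - d*f/159 (s(d, f) = (d + d*f)/(-159) = (d + d*f)*(-1/159) = -d/159 - d*f/159)
s(0*49, 13) - 46375 = -0*49*(1 + 13)/159 - 46375 = -1/159*0*14 - 46375 = 0 - 46375 = -46375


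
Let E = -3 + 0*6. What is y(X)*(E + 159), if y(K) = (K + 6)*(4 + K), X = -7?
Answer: 468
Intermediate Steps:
y(K) = (4 + K)*(6 + K) (y(K) = (6 + K)*(4 + K) = (4 + K)*(6 + K))
E = -3 (E = -3 + 0 = -3)
y(X)*(E + 159) = (24 + (-7)² + 10*(-7))*(-3 + 159) = (24 + 49 - 70)*156 = 3*156 = 468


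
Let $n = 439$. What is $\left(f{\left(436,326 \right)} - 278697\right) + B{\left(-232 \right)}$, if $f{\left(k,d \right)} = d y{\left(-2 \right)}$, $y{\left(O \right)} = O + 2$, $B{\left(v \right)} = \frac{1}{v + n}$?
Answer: $- \frac{57690278}{207} \approx -2.787 \cdot 10^{5}$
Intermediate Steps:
$B{\left(v \right)} = \frac{1}{439 + v}$ ($B{\left(v \right)} = \frac{1}{v + 439} = \frac{1}{439 + v}$)
$y{\left(O \right)} = 2 + O$
$f{\left(k,d \right)} = 0$ ($f{\left(k,d \right)} = d \left(2 - 2\right) = d 0 = 0$)
$\left(f{\left(436,326 \right)} - 278697\right) + B{\left(-232 \right)} = \left(0 - 278697\right) + \frac{1}{439 - 232} = -278697 + \frac{1}{207} = - \frac{57690278}{207}$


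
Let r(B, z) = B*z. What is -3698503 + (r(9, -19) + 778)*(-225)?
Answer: -3835078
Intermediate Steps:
-3698503 + (r(9, -19) + 778)*(-225) = -3698503 + (9*(-19) + 778)*(-225) = -3698503 + (-171 + 778)*(-225) = -3698503 + 607*(-225) = -3698503 - 136575 = -3835078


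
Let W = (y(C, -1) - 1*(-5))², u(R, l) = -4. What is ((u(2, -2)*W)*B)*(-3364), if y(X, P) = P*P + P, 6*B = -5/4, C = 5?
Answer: -210250/3 ≈ -70083.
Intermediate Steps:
B = -5/24 (B = (-5/4)/6 = (-5*¼)/6 = (⅙)*(-5/4) = -5/24 ≈ -0.20833)
y(X, P) = P + P² (y(X, P) = P² + P = P + P²)
W = 25 (W = (-(1 - 1) - 1*(-5))² = (-1*0 + 5)² = (0 + 5)² = 5² = 25)
((u(2, -2)*W)*B)*(-3364) = (-4*25*(-5/24))*(-3364) = -100*(-5/24)*(-3364) = (125/6)*(-3364) = -210250/3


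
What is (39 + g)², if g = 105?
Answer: 20736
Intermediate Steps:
(39 + g)² = (39 + 105)² = 144² = 20736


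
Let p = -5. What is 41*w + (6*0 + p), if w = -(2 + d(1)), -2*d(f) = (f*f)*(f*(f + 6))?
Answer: 113/2 ≈ 56.500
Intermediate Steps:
d(f) = -f³*(6 + f)/2 (d(f) = -f*f*f*(f + 6)/2 = -f²*f*(6 + f)/2 = -f³*(6 + f)/2)
w = 3/2 (w = -(2 + (½)*1³*(-6 - 1*1)) = -(2 + (½)*1*(-6 - 1)) = -(2 + (½)*1*(-7)) = -(2 - 7/2) = -1*(-3/2) = 3/2 ≈ 1.5000)
41*w + (6*0 + p) = 41*(3/2) + (6*0 - 5) = 123/2 + (0 - 5) = 123/2 - 5 = 113/2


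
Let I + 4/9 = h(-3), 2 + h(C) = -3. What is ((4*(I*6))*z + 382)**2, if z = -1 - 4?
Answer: 9647236/9 ≈ 1.0719e+6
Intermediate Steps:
h(C) = -5 (h(C) = -2 - 3 = -5)
I = -49/9 (I = -4/9 - 5 = -49/9 ≈ -5.4444)
z = -5
((4*(I*6))*z + 382)**2 = ((4*(-49/9*6))*(-5) + 382)**2 = ((4*(-98/3))*(-5) + 382)**2 = (-392/3*(-5) + 382)**2 = (1960/3 + 382)**2 = (3106/3)**2 = 9647236/9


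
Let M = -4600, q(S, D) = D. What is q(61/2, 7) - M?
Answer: 4607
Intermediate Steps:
q(61/2, 7) - M = 7 - 1*(-4600) = 7 + 4600 = 4607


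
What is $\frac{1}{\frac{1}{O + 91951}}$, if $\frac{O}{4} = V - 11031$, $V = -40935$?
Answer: $-115913$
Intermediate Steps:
$O = -207864$ ($O = 4 \left(-40935 - 11031\right) = 4 \left(-51966\right) = -207864$)
$\frac{1}{\frac{1}{O + 91951}} = \frac{1}{\frac{1}{-207864 + 91951}} = \frac{1}{\frac{1}{-115913}} = \frac{1}{- \frac{1}{115913}} = -115913$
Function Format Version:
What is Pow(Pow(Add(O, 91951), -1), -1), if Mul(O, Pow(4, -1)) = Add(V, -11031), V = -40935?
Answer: -115913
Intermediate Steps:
O = -207864 (O = Mul(4, Add(-40935, -11031)) = Mul(4, -51966) = -207864)
Pow(Pow(Add(O, 91951), -1), -1) = Pow(Pow(Add(-207864, 91951), -1), -1) = Pow(Pow(-115913, -1), -1) = Pow(Rational(-1, 115913), -1) = -115913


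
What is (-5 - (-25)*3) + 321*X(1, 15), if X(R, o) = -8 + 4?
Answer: -1214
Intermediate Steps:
X(R, o) = -4
(-5 - (-25)*3) + 321*X(1, 15) = (-5 - (-25)*3) + 321*(-4) = (-5 - 5*(-15)) - 1284 = (-5 + 75) - 1284 = 70 - 1284 = -1214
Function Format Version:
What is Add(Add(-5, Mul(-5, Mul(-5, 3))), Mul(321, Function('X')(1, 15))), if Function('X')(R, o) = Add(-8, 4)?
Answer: -1214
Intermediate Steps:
Function('X')(R, o) = -4
Add(Add(-5, Mul(-5, Mul(-5, 3))), Mul(321, Function('X')(1, 15))) = Add(Add(-5, Mul(-5, Mul(-5, 3))), Mul(321, -4)) = Add(Add(-5, Mul(-5, -15)), -1284) = Add(Add(-5, 75), -1284) = Add(70, -1284) = -1214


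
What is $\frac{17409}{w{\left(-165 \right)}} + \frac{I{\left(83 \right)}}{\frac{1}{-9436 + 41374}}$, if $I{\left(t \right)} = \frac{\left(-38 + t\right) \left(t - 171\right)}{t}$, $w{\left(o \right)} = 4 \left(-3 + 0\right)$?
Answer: $- \frac{506379569}{332} \approx -1.5252 \cdot 10^{6}$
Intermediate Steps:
$w{\left(o \right)} = -12$ ($w{\left(o \right)} = 4 \left(-3\right) = -12$)
$I{\left(t \right)} = \frac{\left(-171 + t\right) \left(-38 + t\right)}{t}$ ($I{\left(t \right)} = \frac{\left(-38 + t\right) \left(-171 + t\right)}{t} = \frac{\left(-171 + t\right) \left(-38 + t\right)}{t}$)
$\frac{17409}{w{\left(-165 \right)}} + \frac{I{\left(83 \right)}}{\frac{1}{-9436 + 41374}} = \frac{17409}{-12} + \frac{-209 + 83 + \frac{6498}{83}}{\frac{1}{-9436 + 41374}} = 17409 \left(- \frac{1}{12}\right) + \frac{-209 + 83 + 6498 \cdot \frac{1}{83}}{\frac{1}{31938}} = - \frac{5803}{4} + \left(-209 + 83 + \frac{6498}{83}\right) \frac{1}{\frac{1}{31938}} = - \frac{5803}{4} - \frac{126474480}{83} = - \frac{506379569}{332}$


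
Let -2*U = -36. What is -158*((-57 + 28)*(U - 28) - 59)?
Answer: -36498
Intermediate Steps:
U = 18 (U = -1/2*(-36) = 18)
-158*((-57 + 28)*(U - 28) - 59) = -158*((-57 + 28)*(18 - 28) - 59) = -158*(-29*(-10) - 59) = -158*(290 - 59) = -158*231 = -36498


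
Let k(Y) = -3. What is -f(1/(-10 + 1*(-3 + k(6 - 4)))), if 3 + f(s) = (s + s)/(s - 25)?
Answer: 1201/401 ≈ 2.9950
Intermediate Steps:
f(s) = -3 + 2*s/(-25 + s) (f(s) = -3 + (s + s)/(s - 25) = -3 + (2*s)/(-25 + s) = -3 + 2*s/(-25 + s))
-f(1/(-10 + 1*(-3 + k(6 - 4)))) = -(75 - 1/(-10 + 1*(-3 - 3)))/(-25 + 1/(-10 + 1*(-3 - 3))) = -(75 - 1/(-10 + 1*(-6)))/(-25 + 1/(-10 + 1*(-6))) = -(75 - 1/(-10 - 6))/(-25 + 1/(-10 - 6)) = -(75 - 1/(-16))/(-25 + 1/(-16)) = -(75 - 1*(-1/16))/(-25 - 1/16) = -(75 + 1/16)/(-401/16) = -(-16)*1201/(401*16) = -1*(-1201/401) = 1201/401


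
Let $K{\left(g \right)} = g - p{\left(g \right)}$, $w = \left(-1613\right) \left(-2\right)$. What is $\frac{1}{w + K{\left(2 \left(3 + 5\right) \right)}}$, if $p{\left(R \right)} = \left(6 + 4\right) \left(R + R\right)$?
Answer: $\frac{1}{2922} \approx 0.00034223$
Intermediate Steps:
$p{\left(R \right)} = 20 R$ ($p{\left(R \right)} = 10 \cdot 2 R = 20 R$)
$w = 3226$
$K{\left(g \right)} = - 19 g$ ($K{\left(g \right)} = g - 20 g = - 19 g$)
$\frac{1}{w + K{\left(2 \left(3 + 5\right) \right)}} = \frac{1}{3226 - 19 \cdot 2 \left(3 + 5\right)} = \frac{1}{3226 - 19 \cdot 2 \cdot 8} = \frac{1}{3226 - 304} = \frac{1}{2922}$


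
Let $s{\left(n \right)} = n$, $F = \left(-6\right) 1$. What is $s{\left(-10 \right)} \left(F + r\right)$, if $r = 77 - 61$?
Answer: $-100$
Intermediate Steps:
$F = -6$
$r = 16$
$s{\left(-10 \right)} \left(F + r\right) = - 10 \left(-6 + 16\right) = \left(-10\right) 10 = -100$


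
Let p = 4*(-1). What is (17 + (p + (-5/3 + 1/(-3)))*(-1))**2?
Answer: 529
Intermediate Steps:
p = -4
(17 + (p + (-5/3 + 1/(-3)))*(-1))**2 = (17 + (-4 + (-5/3 + 1/(-3)))*(-1))**2 = (17 + (-4 + (-5*1/3 + 1*(-1/3)))*(-1))**2 = (17 + (-4 + (-5/3 - 1/3))*(-1))**2 = (17 + (-4 - 2)*(-1))**2 = (17 - 6*(-1))**2 = (17 + 6)**2 = 23**2 = 529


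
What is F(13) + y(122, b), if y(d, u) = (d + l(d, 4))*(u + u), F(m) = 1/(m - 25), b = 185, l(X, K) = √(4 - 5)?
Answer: 541679/12 + 370*I ≈ 45140.0 + 370.0*I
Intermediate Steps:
l(X, K) = I (l(X, K) = √(-1) = I)
F(m) = 1/(-25 + m)
y(d, u) = 2*u*(I + d) (y(d, u) = (d + I)*(u + u) = (I + d)*(2*u) = 2*u*(I + d))
F(13) + y(122, b) = 1/(-25 + 13) + 2*185*(I + 122) = 1/(-12) + 2*185*(122 + I) = -1/12 + (45140 + 370*I) = 541679/12 + 370*I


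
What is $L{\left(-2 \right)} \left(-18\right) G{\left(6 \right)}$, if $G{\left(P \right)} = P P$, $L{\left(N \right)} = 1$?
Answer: $-648$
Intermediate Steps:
$G{\left(P \right)} = P^{2}$
$L{\left(-2 \right)} \left(-18\right) G{\left(6 \right)} = 1 \left(-18\right) 6^{2} = \left(-18\right) 36 = -648$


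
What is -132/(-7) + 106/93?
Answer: 13018/651 ≈ 19.997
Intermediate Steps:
-132/(-7) + 106/93 = -132*(-⅐) + 106*(1/93) = 132/7 + 106/93 = 13018/651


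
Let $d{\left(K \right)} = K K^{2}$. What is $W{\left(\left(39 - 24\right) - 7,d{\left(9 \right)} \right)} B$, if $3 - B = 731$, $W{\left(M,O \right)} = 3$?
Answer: $-2184$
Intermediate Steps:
$d{\left(K \right)} = K^{3}$
$B = -728$ ($B = 3 - 731 = -728$)
$W{\left(\left(39 - 24\right) - 7,d{\left(9 \right)} \right)} B = 3 \left(-728\right) = -2184$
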